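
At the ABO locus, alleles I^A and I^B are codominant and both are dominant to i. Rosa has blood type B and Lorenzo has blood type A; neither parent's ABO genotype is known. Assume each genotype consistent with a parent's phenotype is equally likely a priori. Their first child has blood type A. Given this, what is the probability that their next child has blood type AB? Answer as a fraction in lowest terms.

5/12

Possible genotypes: Rosa ∈ {I^B I^B, I^B i}; Lorenzo ∈ {I^A I^A, I^A i}.
Weight each parental genotype pair by prior × P(type-A child):
  I^B i × I^A I^A: posterior weight 2/3; P(next child type AB) = 1/2.
  I^B i × I^A i: posterior weight 1/3; P(next child type AB) = 1/4.
Weighted sum = 5/12.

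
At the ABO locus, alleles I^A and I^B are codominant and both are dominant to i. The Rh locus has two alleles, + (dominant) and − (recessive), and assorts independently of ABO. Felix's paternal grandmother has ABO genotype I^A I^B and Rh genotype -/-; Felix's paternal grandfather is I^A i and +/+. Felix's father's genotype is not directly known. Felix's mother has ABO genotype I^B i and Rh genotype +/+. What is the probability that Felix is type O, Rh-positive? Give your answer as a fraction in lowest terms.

1/8

Felix's father's ABO genotype from I^A I^B × I^A i: 1/4 I^A I^A, 1/4 I^A I^B, 1/4 I^A i, 1/4 I^B i.
Crossing each possibility with the mother I^B i and summing P(type O): 1/4·0 + 1/4·0 + 1/4·1/4 + 1/4·1/4 = 1/8.
Similarly for Rh via the father's Rh distribution: P(Rh+) = 1.
Independent loci: 1/8 × 1 = 1/8.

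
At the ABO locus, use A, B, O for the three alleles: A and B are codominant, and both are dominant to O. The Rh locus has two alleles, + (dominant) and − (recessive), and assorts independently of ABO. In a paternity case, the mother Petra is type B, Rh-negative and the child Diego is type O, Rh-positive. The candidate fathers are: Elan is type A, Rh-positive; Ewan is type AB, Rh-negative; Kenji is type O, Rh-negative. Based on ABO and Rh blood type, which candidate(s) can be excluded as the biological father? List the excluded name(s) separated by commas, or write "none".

A candidate is excluded only if no genotype consistent with his phenotype could produce a type O, Rh-positive child with a type B, Rh-negative mother.
Ewan (type AB, Rh-): no genotype consistent with that phenotype can produce a type-O Rh+ child with a type-B mother.
Kenji (type O, Rh-): no genotype consistent with that phenotype can produce a type-O Rh+ child with a type-B mother.

Ewan, Kenji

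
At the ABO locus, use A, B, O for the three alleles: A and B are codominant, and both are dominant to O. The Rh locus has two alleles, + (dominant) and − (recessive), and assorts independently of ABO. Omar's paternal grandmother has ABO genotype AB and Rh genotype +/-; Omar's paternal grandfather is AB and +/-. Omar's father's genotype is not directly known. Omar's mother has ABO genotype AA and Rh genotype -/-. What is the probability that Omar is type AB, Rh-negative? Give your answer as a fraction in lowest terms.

1/4

Omar's father's ABO genotype from AB × AB: 1/4 AA, 1/2 AB, 1/4 BB.
Crossing each possibility with the mother AA and summing P(type AB): 1/4·0 + 1/2·1/2 + 1/4·1 = 1/2.
Similarly for Rh via the father's Rh distribution: P(Rh-) = 1/2.
Independent loci: 1/2 × 1/2 = 1/4.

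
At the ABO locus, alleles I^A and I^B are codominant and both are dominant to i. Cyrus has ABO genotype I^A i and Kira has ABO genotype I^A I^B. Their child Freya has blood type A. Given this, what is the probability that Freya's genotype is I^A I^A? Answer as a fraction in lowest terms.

Cross I^A i × I^A I^B → 1/4 I^A I^A, 1/4 I^A I^B, 1/4 I^A i, 1/4 I^B i.
Type-A genotypes among offspring: I^A I^A (1/4), I^A i (1/4); total 1/2.
P(I^A I^A | type A) = (1/4) / (1/2) = 1/2.

1/2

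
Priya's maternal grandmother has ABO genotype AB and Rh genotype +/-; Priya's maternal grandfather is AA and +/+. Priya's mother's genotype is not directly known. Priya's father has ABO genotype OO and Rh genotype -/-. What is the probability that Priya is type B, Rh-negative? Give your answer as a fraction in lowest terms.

Priya's mother's ABO genotype from AB × AA: 1/2 AA, 1/2 AB.
Crossing each possibility with the father OO and summing P(type B): 1/2·0 + 1/2·1/2 = 1/4.
Similarly for Rh via the mother's Rh distribution: P(Rh-) = 1/4.
Independent loci: 1/4 × 1/4 = 1/16.

1/16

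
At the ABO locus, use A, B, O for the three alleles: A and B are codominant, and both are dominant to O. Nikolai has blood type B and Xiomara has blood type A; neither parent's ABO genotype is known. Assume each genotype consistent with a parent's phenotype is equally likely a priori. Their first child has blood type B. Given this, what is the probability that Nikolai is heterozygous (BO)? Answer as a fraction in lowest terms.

Possible genotypes: Nikolai ∈ {BB, BO}; Xiomara ∈ {AA, AO}.
Weight each parental genotype pair by prior × P(type-B child):
  BB × AO: posterior weight 2/3.
  BO × AO: posterior weight 1/3.
Sum the posterior weight over pairs where Nikolai is BO: 1/3.

1/3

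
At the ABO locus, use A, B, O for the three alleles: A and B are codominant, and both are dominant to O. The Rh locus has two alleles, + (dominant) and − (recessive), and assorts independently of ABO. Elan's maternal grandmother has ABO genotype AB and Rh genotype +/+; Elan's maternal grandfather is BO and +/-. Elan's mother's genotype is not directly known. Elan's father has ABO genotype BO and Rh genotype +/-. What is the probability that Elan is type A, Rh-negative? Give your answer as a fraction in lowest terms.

1/64

Elan's mother's ABO genotype from AB × BO: 1/4 AB, 1/4 AO, 1/4 BB, 1/4 BO.
Crossing each possibility with the father BO and summing P(type A): 1/4·1/4 + 1/4·1/4 + 1/4·0 + 1/4·0 = 1/8.
Similarly for Rh via the mother's Rh distribution: P(Rh-) = 1/8.
Independent loci: 1/8 × 1/8 = 1/64.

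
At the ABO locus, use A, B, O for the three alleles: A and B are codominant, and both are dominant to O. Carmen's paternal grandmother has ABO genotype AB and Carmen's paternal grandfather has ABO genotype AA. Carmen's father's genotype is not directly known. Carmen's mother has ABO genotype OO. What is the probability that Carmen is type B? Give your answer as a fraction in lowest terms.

1/4

Carmen's father's ABO genotype from AB × AA: 1/2 AA, 1/2 AB.
Crossing each possibility with the mother OO and summing P(type B): 1/2·0 + 1/2·1/2 = 1/4.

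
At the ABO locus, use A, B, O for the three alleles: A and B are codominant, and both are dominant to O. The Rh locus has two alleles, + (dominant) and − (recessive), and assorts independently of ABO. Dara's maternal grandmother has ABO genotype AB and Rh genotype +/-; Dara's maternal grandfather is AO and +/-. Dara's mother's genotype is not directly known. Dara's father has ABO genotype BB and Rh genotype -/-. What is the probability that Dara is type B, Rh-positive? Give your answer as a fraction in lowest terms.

Dara's mother's ABO genotype from AB × AO: 1/4 AA, 1/4 AB, 1/4 AO, 1/4 BO.
Crossing each possibility with the father BB and summing P(type B): 1/4·0 + 1/4·1/2 + 1/4·1/2 + 1/4·1 = 1/2.
Similarly for Rh via the mother's Rh distribution: P(Rh+) = 1/2.
Independent loci: 1/2 × 1/2 = 1/4.

1/4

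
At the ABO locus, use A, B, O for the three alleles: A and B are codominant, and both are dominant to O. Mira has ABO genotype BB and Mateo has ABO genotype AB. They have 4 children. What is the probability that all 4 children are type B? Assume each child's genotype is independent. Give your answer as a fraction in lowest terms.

1/16

ABO cross BB × AB → 1/2 B, 1/2 AB.
So P(type B) = 1/2 per child.
All 4 independent: (1/2)^4 = 1/16.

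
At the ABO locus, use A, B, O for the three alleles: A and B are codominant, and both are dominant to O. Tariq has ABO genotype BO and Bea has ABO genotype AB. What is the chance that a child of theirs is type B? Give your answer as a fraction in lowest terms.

1/2

ABO cross BO × AB → offspring phenotypes: 1/4 A, 1/2 B, 1/4 AB.
So P(type B) = 1/2.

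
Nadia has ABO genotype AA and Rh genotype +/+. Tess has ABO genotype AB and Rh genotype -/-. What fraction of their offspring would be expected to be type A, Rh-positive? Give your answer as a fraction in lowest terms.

ABO cross AA × AB → offspring phenotypes: 1/2 A, 1/2 AB.
Rh cross +/+ × -/- → 1 Rh+.
Independent loci: P(type A, Rh-positive) = 1/2 × 1 = 1/2.

1/2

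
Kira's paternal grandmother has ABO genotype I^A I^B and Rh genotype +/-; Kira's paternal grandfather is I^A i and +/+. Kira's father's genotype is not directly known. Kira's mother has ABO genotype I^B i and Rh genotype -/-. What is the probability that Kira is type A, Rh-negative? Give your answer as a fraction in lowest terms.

1/16

Kira's father's ABO genotype from I^A I^B × I^A i: 1/4 I^A I^A, 1/4 I^A I^B, 1/4 I^A i, 1/4 I^B i.
Crossing each possibility with the mother I^B i and summing P(type A): 1/4·1/2 + 1/4·1/4 + 1/4·1/4 + 1/4·0 = 1/4.
Similarly for Rh via the father's Rh distribution: P(Rh-) = 1/4.
Independent loci: 1/4 × 1/4 = 1/16.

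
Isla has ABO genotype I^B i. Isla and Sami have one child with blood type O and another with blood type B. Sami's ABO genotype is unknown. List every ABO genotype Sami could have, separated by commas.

I^A i, I^B i, i i

For each candidate genotype of Sami, check whether crossing it with I^B i can produce every observed child phenotype.
  I^A I^A → possible child types {A, AB} ✗
  I^A I^B → possible child types {A, B, AB} ✗
  I^A i → possible child types {O, A, B, AB} ✓
  I^B I^B → possible child types {B} ✗
  I^B i → possible child types {O, B} ✓
  i i → possible child types {O, B} ✓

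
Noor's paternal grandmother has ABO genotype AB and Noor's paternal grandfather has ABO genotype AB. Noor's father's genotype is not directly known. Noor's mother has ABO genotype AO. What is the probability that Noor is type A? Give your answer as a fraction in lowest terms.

1/2

Noor's father's ABO genotype from AB × AB: 1/4 AA, 1/2 AB, 1/4 BB.
Crossing each possibility with the mother AO and summing P(type A): 1/4·1 + 1/2·1/2 + 1/4·0 = 1/2.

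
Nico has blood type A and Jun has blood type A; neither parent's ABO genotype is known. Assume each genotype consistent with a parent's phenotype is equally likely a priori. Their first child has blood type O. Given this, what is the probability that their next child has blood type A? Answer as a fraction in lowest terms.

Possible genotypes: Nico ∈ {I^A I^A, I^A i}; Jun ∈ {I^A I^A, I^A i}.
Weight each parental genotype pair by prior × P(type-O child):
  I^A i × I^A i: posterior weight 1; P(next child type A) = 3/4.
Weighted sum = 3/4.

3/4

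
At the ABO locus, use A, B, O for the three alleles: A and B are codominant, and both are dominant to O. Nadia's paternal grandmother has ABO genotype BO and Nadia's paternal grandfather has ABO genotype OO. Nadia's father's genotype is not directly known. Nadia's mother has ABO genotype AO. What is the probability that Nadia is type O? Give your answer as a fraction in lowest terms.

3/8

Nadia's father's ABO genotype from BO × OO: 1/2 BO, 1/2 OO.
Crossing each possibility with the mother AO and summing P(type O): 1/2·1/4 + 1/2·1/2 = 3/8.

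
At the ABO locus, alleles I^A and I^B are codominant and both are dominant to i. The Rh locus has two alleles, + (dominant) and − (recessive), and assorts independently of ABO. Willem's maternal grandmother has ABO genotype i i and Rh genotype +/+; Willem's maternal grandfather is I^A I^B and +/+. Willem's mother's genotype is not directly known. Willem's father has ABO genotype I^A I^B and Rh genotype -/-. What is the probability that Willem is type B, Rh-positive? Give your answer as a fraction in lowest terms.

3/8

Willem's mother's ABO genotype from i i × I^A I^B: 1/2 I^A i, 1/2 I^B i.
Crossing each possibility with the father I^A I^B and summing P(type B): 1/2·1/4 + 1/2·1/2 = 3/8.
Similarly for Rh via the mother's Rh distribution: P(Rh+) = 1.
Independent loci: 3/8 × 1 = 3/8.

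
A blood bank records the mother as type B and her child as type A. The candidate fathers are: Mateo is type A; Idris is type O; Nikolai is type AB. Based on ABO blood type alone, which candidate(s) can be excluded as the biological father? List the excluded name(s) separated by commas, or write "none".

Idris

A candidate is excluded only if no genotype consistent with his phenotype could produce a type A child with a type B mother.
Idris (type O): no genotype consistent with that phenotype can produce a type-A child with a type-B mother.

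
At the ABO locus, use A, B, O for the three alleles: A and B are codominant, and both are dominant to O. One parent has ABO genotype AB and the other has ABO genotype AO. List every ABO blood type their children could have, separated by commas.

A, B, AB

Gametes from AB × AO give offspring ABO genotypes AA, AB, AO, BO, i.e. phenotypes A, B, AB.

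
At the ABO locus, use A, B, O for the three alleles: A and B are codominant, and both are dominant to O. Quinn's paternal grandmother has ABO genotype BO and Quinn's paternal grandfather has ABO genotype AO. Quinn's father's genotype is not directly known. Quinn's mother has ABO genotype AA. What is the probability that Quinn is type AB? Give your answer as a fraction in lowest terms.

1/4

Quinn's father's ABO genotype from BO × AO: 1/4 AB, 1/4 AO, 1/4 BO, 1/4 OO.
Crossing each possibility with the mother AA and summing P(type AB): 1/4·1/2 + 1/4·0 + 1/4·1/2 + 1/4·0 = 1/4.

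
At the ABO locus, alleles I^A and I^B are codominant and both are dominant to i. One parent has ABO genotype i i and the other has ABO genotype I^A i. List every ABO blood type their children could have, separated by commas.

Gametes from i i × I^A i give offspring ABO genotypes I^A i, i i, i.e. phenotypes O, A.

O, A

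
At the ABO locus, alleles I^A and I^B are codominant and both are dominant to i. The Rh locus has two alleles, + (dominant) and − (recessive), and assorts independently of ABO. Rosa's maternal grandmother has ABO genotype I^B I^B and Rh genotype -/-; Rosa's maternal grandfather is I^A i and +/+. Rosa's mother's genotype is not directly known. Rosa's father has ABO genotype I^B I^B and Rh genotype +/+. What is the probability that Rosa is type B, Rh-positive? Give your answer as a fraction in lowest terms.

Rosa's mother's ABO genotype from I^B I^B × I^A i: 1/2 I^A I^B, 1/2 I^B i.
Crossing each possibility with the father I^B I^B and summing P(type B): 1/2·1/2 + 1/2·1 = 3/4.
Similarly for Rh via the mother's Rh distribution: P(Rh+) = 1.
Independent loci: 3/4 × 1 = 3/4.

3/4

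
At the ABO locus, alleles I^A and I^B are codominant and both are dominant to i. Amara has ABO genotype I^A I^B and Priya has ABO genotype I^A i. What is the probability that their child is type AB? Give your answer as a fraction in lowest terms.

ABO cross I^A I^B × I^A i → offspring phenotypes: 1/2 A, 1/4 B, 1/4 AB.
So P(type AB) = 1/4.

1/4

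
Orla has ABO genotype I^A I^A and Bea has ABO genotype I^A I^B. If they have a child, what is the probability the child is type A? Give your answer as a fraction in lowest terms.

ABO cross I^A I^A × I^A I^B → offspring phenotypes: 1/2 A, 1/2 AB.
So P(type A) = 1/2.

1/2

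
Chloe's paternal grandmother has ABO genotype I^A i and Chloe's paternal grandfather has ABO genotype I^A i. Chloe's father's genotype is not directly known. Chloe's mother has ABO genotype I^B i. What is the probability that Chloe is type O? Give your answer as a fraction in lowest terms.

1/4

Chloe's father's ABO genotype from I^A i × I^A i: 1/4 I^A I^A, 1/2 I^A i, 1/4 i i.
Crossing each possibility with the mother I^B i and summing P(type O): 1/4·0 + 1/2·1/4 + 1/4·1/2 = 1/4.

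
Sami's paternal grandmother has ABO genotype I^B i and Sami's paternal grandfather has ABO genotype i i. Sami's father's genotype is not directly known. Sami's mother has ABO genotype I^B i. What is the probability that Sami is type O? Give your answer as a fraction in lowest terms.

3/8

Sami's father's ABO genotype from I^B i × i i: 1/2 I^B i, 1/2 i i.
Crossing each possibility with the mother I^B i and summing P(type O): 1/2·1/4 + 1/2·1/2 = 3/8.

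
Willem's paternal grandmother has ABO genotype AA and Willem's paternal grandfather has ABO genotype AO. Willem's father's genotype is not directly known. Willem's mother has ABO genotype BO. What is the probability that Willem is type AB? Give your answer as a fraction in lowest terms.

Willem's father's ABO genotype from AA × AO: 1/2 AA, 1/2 AO.
Crossing each possibility with the mother BO and summing P(type AB): 1/2·1/2 + 1/2·1/4 = 3/8.

3/8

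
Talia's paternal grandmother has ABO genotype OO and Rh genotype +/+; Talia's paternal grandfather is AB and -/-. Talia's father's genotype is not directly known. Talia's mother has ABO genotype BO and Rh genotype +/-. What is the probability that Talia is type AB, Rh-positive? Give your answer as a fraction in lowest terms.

Talia's father's ABO genotype from OO × AB: 1/2 AO, 1/2 BO.
Crossing each possibility with the mother BO and summing P(type AB): 1/2·1/4 + 1/2·0 = 1/8.
Similarly for Rh via the father's Rh distribution: P(Rh+) = 3/4.
Independent loci: 1/8 × 3/4 = 3/32.

3/32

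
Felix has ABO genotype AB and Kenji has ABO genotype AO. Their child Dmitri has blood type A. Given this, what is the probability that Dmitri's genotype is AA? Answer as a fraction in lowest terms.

Cross AB × AO → 1/4 AA, 1/4 AB, 1/4 AO, 1/4 BO.
Type-A genotypes among offspring: AA (1/4), AO (1/4); total 1/2.
P(AA | type A) = (1/4) / (1/2) = 1/2.

1/2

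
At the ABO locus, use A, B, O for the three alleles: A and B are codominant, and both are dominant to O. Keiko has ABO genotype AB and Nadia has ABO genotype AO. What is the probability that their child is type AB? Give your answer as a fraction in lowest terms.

ABO cross AB × AO → offspring phenotypes: 1/2 A, 1/4 B, 1/4 AB.
So P(type AB) = 1/4.

1/4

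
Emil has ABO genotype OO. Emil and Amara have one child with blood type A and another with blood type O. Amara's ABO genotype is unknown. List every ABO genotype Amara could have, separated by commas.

AO

For each candidate genotype of Amara, check whether crossing it with OO can produce every observed child phenotype.
  AA → possible child types {A} ✗
  AB → possible child types {A, B} ✗
  AO → possible child types {O, A} ✓
  BB → possible child types {B} ✗
  BO → possible child types {O, B} ✗
  OO → possible child types {O} ✗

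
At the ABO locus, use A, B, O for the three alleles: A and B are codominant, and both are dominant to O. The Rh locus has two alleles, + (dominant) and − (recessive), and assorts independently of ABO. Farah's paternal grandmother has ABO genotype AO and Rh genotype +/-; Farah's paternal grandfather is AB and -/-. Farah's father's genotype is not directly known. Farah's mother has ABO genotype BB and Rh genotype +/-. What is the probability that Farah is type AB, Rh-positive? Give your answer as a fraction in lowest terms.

5/16

Farah's father's ABO genotype from AO × AB: 1/4 AA, 1/4 AB, 1/4 AO, 1/4 BO.
Crossing each possibility with the mother BB and summing P(type AB): 1/4·1 + 1/4·1/2 + 1/4·1/2 + 1/4·0 = 1/2.
Similarly for Rh via the father's Rh distribution: P(Rh+) = 5/8.
Independent loci: 1/2 × 5/8 = 5/16.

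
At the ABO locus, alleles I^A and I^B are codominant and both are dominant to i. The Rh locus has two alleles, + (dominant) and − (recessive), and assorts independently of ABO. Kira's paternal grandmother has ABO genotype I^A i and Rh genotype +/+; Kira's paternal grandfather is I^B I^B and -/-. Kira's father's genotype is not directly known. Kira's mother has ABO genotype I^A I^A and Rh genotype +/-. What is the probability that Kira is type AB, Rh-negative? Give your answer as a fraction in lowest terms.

Kira's father's ABO genotype from I^A i × I^B I^B: 1/2 I^A I^B, 1/2 I^B i.
Crossing each possibility with the mother I^A I^A and summing P(type AB): 1/2·1/2 + 1/2·1/2 = 1/2.
Similarly for Rh via the father's Rh distribution: P(Rh-) = 1/4.
Independent loci: 1/2 × 1/4 = 1/8.

1/8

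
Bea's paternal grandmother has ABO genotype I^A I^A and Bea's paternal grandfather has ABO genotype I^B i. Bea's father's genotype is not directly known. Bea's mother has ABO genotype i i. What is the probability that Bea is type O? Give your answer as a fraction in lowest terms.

Bea's father's ABO genotype from I^A I^A × I^B i: 1/2 I^A I^B, 1/2 I^A i.
Crossing each possibility with the mother i i and summing P(type O): 1/2·0 + 1/2·1/2 = 1/4.

1/4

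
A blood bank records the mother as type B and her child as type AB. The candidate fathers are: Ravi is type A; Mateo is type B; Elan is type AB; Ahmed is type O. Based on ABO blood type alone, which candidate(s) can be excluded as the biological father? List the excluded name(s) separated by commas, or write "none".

A candidate is excluded only if no genotype consistent with his phenotype could produce a type AB child with a type B mother.
Mateo (type B): no genotype consistent with that phenotype can produce a type-AB child with a type-B mother.
Ahmed (type O): no genotype consistent with that phenotype can produce a type-AB child with a type-B mother.

Mateo, Ahmed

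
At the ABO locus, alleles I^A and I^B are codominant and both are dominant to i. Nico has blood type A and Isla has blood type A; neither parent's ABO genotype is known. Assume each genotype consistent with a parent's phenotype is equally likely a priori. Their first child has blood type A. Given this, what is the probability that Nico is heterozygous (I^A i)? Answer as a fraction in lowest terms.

7/15

Possible genotypes: Nico ∈ {I^A I^A, I^A i}; Isla ∈ {I^A I^A, I^A i}.
Weight each parental genotype pair by prior × P(type-A child):
  I^A I^A × I^A I^A: posterior weight 4/15.
  I^A I^A × I^A i: posterior weight 4/15.
  I^A i × I^A I^A: posterior weight 4/15.
  I^A i × I^A i: posterior weight 1/5.
Sum the posterior weight over pairs where Nico is I^A i: 7/15.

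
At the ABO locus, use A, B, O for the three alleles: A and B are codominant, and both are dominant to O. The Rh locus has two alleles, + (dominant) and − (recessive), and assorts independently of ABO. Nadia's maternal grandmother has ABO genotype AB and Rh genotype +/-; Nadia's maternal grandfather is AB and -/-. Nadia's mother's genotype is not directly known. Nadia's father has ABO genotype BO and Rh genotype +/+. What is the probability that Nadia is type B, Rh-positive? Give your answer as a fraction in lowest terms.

Nadia's mother's ABO genotype from AB × AB: 1/4 AA, 1/2 AB, 1/4 BB.
Crossing each possibility with the father BO and summing P(type B): 1/4·0 + 1/2·1/2 + 1/4·1 = 1/2.
Similarly for Rh via the mother's Rh distribution: P(Rh+) = 1.
Independent loci: 1/2 × 1 = 1/2.

1/2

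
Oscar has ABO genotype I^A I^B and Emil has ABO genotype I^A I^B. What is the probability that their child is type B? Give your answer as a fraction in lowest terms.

ABO cross I^A I^B × I^A I^B → offspring phenotypes: 1/4 A, 1/4 B, 1/2 AB.
So P(type B) = 1/4.

1/4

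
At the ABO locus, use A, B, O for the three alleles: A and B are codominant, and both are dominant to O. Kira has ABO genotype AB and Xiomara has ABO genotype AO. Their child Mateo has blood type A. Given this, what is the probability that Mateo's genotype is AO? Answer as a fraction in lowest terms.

1/2

Cross AB × AO → 1/4 AA, 1/4 AB, 1/4 AO, 1/4 BO.
Type-A genotypes among offspring: AA (1/4), AO (1/4); total 1/2.
P(AO | type A) = (1/4) / (1/2) = 1/2.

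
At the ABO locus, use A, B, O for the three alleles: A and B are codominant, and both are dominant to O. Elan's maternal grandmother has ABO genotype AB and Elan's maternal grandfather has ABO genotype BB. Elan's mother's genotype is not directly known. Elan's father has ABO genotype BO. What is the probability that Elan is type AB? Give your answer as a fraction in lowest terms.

Elan's mother's ABO genotype from AB × BB: 1/2 AB, 1/2 BB.
Crossing each possibility with the father BO and summing P(type AB): 1/2·1/4 + 1/2·0 = 1/8.

1/8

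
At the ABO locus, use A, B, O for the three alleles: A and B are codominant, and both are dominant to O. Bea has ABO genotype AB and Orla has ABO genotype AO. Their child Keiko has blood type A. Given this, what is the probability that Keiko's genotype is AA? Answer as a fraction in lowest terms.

1/2

Cross AB × AO → 1/4 AA, 1/4 AB, 1/4 AO, 1/4 BO.
Type-A genotypes among offspring: AA (1/4), AO (1/4); total 1/2.
P(AA | type A) = (1/4) / (1/2) = 1/2.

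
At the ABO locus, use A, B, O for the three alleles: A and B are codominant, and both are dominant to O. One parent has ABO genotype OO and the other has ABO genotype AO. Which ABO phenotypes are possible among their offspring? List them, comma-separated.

Gametes from OO × AO give offspring ABO genotypes AO, OO, i.e. phenotypes O, A.

O, A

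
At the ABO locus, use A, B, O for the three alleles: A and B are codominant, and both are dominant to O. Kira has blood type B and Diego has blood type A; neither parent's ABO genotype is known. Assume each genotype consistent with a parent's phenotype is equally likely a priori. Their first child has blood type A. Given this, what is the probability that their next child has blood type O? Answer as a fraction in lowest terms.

Possible genotypes: Kira ∈ {BB, BO}; Diego ∈ {AA, AO}.
Weight each parental genotype pair by prior × P(type-A child):
  BO × AA: posterior weight 2/3; P(next child type O) = 0.
  BO × AO: posterior weight 1/3; P(next child type O) = 1/4.
Weighted sum = 1/12.

1/12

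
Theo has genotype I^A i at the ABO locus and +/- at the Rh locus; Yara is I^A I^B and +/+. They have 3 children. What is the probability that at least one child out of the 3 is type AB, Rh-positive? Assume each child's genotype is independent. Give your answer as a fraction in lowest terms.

ABO cross I^A i × I^A I^B → 1/2 A, 1/4 B, 1/4 AB.
Rh cross +/- × +/+ → 1 Rh+; so P(type AB, Rh-positive) = 1/4 × 1 = 1/4 per child.
P(none) = (3/4)^3 = 27/64; P(at least one) = 1 − 27/64 = 37/64.

37/64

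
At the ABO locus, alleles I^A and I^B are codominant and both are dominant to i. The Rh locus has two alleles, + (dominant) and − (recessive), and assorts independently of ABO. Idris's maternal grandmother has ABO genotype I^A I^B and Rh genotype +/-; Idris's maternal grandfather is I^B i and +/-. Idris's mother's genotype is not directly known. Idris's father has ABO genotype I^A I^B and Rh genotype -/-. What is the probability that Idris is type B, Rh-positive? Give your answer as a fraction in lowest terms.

Idris's mother's ABO genotype from I^A I^B × I^B i: 1/4 I^A I^B, 1/4 I^A i, 1/4 I^B I^B, 1/4 I^B i.
Crossing each possibility with the father I^A I^B and summing P(type B): 1/4·1/4 + 1/4·1/4 + 1/4·1/2 + 1/4·1/2 = 3/8.
Similarly for Rh via the mother's Rh distribution: P(Rh+) = 1/2.
Independent loci: 3/8 × 1/2 = 3/16.

3/16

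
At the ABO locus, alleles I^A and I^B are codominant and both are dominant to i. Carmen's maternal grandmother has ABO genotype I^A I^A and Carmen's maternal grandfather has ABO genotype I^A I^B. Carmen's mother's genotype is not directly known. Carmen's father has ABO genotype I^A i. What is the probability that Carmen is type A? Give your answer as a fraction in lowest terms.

Carmen's mother's ABO genotype from I^A I^A × I^A I^B: 1/2 I^A I^A, 1/2 I^A I^B.
Crossing each possibility with the father I^A i and summing P(type A): 1/2·1 + 1/2·1/2 = 3/4.

3/4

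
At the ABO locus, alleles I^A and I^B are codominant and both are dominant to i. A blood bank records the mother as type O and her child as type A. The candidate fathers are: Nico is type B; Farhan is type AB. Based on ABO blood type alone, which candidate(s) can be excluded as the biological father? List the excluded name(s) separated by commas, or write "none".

A candidate is excluded only if no genotype consistent with his phenotype could produce a type A child with a type O mother.
Nico (type B): no genotype consistent with that phenotype can produce a type-A child with a type-O mother.

Nico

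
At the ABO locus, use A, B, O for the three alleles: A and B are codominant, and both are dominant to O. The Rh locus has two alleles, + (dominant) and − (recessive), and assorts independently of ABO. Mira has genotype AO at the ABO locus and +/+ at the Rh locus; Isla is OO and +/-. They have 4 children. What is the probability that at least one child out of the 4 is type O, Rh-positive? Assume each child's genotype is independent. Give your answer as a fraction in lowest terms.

ABO cross AO × OO → 1/2 O, 1/2 A.
Rh cross +/+ × +/- → 1 Rh+; so P(type O, Rh-positive) = 1/2 × 1 = 1/2 per child.
P(none) = (1/2)^4 = 1/16; P(at least one) = 1 − 1/16 = 15/16.

15/16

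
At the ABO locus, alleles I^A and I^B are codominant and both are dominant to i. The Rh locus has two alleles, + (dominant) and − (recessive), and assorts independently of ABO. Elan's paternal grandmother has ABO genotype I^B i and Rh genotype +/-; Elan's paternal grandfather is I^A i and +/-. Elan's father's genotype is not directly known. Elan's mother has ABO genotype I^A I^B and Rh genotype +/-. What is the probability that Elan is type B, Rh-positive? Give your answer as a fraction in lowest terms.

9/32

Elan's father's ABO genotype from I^B i × I^A i: 1/4 I^A I^B, 1/4 I^A i, 1/4 I^B i, 1/4 i i.
Crossing each possibility with the mother I^A I^B and summing P(type B): 1/4·1/4 + 1/4·1/4 + 1/4·1/2 + 1/4·1/2 = 3/8.
Similarly for Rh via the father's Rh distribution: P(Rh+) = 3/4.
Independent loci: 3/8 × 3/4 = 9/32.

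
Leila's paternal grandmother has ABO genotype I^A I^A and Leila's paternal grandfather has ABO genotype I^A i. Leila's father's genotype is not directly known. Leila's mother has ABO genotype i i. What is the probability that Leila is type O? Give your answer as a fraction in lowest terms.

Leila's father's ABO genotype from I^A I^A × I^A i: 1/2 I^A I^A, 1/2 I^A i.
Crossing each possibility with the mother i i and summing P(type O): 1/2·0 + 1/2·1/2 = 1/4.

1/4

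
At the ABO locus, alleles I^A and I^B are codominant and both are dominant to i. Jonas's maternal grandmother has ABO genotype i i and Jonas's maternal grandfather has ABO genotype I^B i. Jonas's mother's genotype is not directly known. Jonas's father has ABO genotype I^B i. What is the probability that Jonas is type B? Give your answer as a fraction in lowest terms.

Jonas's mother's ABO genotype from i i × I^B i: 1/2 I^B i, 1/2 i i.
Crossing each possibility with the father I^B i and summing P(type B): 1/2·3/4 + 1/2·1/2 = 5/8.

5/8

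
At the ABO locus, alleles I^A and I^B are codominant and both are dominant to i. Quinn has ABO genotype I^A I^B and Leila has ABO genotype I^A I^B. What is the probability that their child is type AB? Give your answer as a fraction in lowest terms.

1/2

ABO cross I^A I^B × I^A I^B → offspring phenotypes: 1/4 A, 1/4 B, 1/2 AB.
So P(type AB) = 1/2.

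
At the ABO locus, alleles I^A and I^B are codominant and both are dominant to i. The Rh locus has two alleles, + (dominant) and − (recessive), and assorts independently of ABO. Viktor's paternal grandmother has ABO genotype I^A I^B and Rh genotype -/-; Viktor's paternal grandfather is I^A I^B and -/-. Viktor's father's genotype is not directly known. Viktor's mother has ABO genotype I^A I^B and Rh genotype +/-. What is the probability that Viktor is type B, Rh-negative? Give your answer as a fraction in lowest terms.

Viktor's father's ABO genotype from I^A I^B × I^A I^B: 1/4 I^A I^A, 1/2 I^A I^B, 1/4 I^B I^B.
Crossing each possibility with the mother I^A I^B and summing P(type B): 1/4·0 + 1/2·1/4 + 1/4·1/2 = 1/4.
Similarly for Rh via the father's Rh distribution: P(Rh-) = 1/2.
Independent loci: 1/4 × 1/2 = 1/8.

1/8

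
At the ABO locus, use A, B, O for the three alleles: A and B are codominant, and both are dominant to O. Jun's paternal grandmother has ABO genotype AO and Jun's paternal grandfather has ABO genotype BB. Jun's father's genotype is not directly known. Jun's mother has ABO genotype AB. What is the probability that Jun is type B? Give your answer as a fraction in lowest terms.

Jun's father's ABO genotype from AO × BB: 1/2 AB, 1/2 BO.
Crossing each possibility with the mother AB and summing P(type B): 1/2·1/4 + 1/2·1/2 = 3/8.

3/8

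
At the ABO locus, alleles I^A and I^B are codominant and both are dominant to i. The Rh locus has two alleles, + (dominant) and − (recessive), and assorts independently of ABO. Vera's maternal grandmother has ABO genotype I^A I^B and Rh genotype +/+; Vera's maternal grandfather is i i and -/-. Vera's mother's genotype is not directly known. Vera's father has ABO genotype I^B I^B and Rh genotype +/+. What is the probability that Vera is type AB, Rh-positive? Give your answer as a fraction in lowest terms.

Vera's mother's ABO genotype from I^A I^B × i i: 1/2 I^A i, 1/2 I^B i.
Crossing each possibility with the father I^B I^B and summing P(type AB): 1/2·1/2 + 1/2·0 = 1/4.
Similarly for Rh via the mother's Rh distribution: P(Rh+) = 1.
Independent loci: 1/4 × 1 = 1/4.

1/4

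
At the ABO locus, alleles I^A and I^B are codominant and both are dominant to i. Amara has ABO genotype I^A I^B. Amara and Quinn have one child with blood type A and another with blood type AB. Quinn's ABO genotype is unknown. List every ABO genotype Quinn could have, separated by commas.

For each candidate genotype of Quinn, check whether crossing it with I^A I^B can produce every observed child phenotype.
  I^A I^A → possible child types {A, AB} ✓
  I^A I^B → possible child types {A, B, AB} ✓
  I^A i → possible child types {A, B, AB} ✓
  I^B I^B → possible child types {B, AB} ✗
  I^B i → possible child types {A, B, AB} ✓
  i i → possible child types {A, B} ✗

I^A I^A, I^A I^B, I^A i, I^B i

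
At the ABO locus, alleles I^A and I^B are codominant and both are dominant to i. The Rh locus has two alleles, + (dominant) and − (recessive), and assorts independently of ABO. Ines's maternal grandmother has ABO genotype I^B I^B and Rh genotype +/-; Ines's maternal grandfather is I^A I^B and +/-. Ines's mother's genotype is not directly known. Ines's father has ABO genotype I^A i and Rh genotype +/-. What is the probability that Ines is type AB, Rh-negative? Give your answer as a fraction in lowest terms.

Ines's mother's ABO genotype from I^B I^B × I^A I^B: 1/2 I^A I^B, 1/2 I^B I^B.
Crossing each possibility with the father I^A i and summing P(type AB): 1/2·1/4 + 1/2·1/2 = 3/8.
Similarly for Rh via the mother's Rh distribution: P(Rh-) = 1/4.
Independent loci: 3/8 × 1/4 = 3/32.

3/32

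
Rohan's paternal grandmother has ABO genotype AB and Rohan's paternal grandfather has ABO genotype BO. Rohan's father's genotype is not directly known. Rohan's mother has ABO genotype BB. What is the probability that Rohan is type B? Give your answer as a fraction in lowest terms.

3/4

Rohan's father's ABO genotype from AB × BO: 1/4 AB, 1/4 AO, 1/4 BB, 1/4 BO.
Crossing each possibility with the mother BB and summing P(type B): 1/4·1/2 + 1/4·1/2 + 1/4·1 + 1/4·1 = 3/4.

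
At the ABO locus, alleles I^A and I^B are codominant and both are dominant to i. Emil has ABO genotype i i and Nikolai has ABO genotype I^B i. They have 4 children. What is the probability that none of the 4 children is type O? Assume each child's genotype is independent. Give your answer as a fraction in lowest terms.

ABO cross i i × I^B i → 1/2 O, 1/2 B.
So P(type O) = 1/2 per child.
P(not type O) = 1/2 for one child; (1/2)^4 = 1/16.

1/16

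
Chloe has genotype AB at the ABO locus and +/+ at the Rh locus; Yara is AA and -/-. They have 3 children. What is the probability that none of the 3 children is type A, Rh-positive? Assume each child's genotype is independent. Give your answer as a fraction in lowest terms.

1/8

ABO cross AB × AA → 1/2 A, 1/2 AB.
Rh cross +/+ × -/- → 1 Rh+; so P(type A, Rh-positive) = 1/2 × 1 = 1/2 per child.
P(not type A, Rh-positive) = 1/2 for one child; (1/2)^3 = 1/8.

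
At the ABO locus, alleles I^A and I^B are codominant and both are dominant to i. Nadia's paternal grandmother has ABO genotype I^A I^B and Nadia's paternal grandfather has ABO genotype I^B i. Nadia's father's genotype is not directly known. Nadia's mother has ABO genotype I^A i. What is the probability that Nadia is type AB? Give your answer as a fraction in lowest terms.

Nadia's father's ABO genotype from I^A I^B × I^B i: 1/4 I^A I^B, 1/4 I^A i, 1/4 I^B I^B, 1/4 I^B i.
Crossing each possibility with the mother I^A i and summing P(type AB): 1/4·1/4 + 1/4·0 + 1/4·1/2 + 1/4·1/4 = 1/4.

1/4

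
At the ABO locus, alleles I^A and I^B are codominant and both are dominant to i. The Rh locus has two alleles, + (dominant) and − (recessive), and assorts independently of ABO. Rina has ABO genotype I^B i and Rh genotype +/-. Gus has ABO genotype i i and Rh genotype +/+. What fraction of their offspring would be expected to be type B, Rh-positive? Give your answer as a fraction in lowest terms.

1/2

ABO cross I^B i × i i → offspring phenotypes: 1/2 O, 1/2 B.
Rh cross +/- × +/+ → 1 Rh+.
Independent loci: P(type B, Rh-positive) = 1/2 × 1 = 1/2.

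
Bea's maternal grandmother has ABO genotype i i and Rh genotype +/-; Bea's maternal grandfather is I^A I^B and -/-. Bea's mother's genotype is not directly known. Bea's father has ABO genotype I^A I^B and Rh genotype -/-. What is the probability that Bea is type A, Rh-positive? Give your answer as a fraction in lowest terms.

3/32

Bea's mother's ABO genotype from i i × I^A I^B: 1/2 I^A i, 1/2 I^B i.
Crossing each possibility with the father I^A I^B and summing P(type A): 1/2·1/2 + 1/2·1/4 = 3/8.
Similarly for Rh via the mother's Rh distribution: P(Rh+) = 1/4.
Independent loci: 3/8 × 1/4 = 3/32.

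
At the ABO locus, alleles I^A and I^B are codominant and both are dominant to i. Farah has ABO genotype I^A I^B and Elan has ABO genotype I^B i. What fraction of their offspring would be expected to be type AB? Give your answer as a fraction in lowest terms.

1/4

ABO cross I^A I^B × I^B i → offspring phenotypes: 1/4 A, 1/2 B, 1/4 AB.
So P(type AB) = 1/4.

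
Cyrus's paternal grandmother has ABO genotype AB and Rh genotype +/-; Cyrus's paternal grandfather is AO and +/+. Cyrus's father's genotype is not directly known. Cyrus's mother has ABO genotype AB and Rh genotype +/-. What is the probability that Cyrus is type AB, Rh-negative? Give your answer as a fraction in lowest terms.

3/64

Cyrus's father's ABO genotype from AB × AO: 1/4 AA, 1/4 AB, 1/4 AO, 1/4 BO.
Crossing each possibility with the mother AB and summing P(type AB): 1/4·1/2 + 1/4·1/2 + 1/4·1/4 + 1/4·1/4 = 3/8.
Similarly for Rh via the father's Rh distribution: P(Rh-) = 1/8.
Independent loci: 3/8 × 1/8 = 3/64.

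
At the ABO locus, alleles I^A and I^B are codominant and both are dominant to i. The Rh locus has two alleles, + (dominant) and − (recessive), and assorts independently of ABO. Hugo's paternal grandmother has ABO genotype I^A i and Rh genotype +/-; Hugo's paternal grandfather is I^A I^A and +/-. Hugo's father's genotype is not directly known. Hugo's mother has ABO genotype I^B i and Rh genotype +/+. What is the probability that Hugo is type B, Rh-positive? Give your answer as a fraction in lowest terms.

Hugo's father's ABO genotype from I^A i × I^A I^A: 1/2 I^A I^A, 1/2 I^A i.
Crossing each possibility with the mother I^B i and summing P(type B): 1/2·0 + 1/2·1/4 = 1/8.
Similarly for Rh via the father's Rh distribution: P(Rh+) = 1.
Independent loci: 1/8 × 1 = 1/8.

1/8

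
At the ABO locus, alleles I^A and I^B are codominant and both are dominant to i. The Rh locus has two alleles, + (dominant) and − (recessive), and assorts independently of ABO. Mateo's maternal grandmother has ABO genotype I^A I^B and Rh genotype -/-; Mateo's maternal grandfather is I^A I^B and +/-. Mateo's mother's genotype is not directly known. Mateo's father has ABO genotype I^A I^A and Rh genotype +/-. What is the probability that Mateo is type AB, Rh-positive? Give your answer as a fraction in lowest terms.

Mateo's mother's ABO genotype from I^A I^B × I^A I^B: 1/4 I^A I^A, 1/2 I^A I^B, 1/4 I^B I^B.
Crossing each possibility with the father I^A I^A and summing P(type AB): 1/4·0 + 1/2·1/2 + 1/4·1 = 1/2.
Similarly for Rh via the mother's Rh distribution: P(Rh+) = 5/8.
Independent loci: 1/2 × 5/8 = 5/16.

5/16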